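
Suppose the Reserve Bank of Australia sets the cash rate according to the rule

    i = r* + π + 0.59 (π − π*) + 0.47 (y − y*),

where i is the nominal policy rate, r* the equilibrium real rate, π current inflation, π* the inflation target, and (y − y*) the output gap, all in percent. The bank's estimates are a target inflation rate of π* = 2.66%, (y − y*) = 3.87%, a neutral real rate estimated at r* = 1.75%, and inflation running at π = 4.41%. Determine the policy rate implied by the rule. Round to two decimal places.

i = 1.75 + 4.41 + 0.59 × (4.41 − 2.66) + 0.47 × 3.87
   = 1.75 + 4.41 + 1.0325 + 1.8189 = 9.01

9.01%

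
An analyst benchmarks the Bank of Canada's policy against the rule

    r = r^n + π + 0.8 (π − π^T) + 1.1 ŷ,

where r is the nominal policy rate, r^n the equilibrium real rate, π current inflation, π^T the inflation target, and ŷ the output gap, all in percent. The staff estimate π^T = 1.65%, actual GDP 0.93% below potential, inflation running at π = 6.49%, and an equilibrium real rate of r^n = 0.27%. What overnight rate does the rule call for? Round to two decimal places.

9.61%

Output 0.93% below potential → ŷ = -0.93.
r = 0.27 + 6.49 + 0.8 × (6.49 − 1.65) + 1.1 × (-0.93)
   = 0.27 + 6.49 + 3.872 − 1.023 = 9.61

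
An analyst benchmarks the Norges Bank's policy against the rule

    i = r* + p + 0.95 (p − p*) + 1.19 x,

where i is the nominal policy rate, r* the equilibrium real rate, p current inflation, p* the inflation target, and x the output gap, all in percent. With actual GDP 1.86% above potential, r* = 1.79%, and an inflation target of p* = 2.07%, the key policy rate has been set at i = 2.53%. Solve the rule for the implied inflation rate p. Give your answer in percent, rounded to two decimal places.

Output 1.86% above potential → x = 1.86.
Collecting p: i = r* + (1 + 0.95) p − 0.95 p* + 1.19 x
1.95 p = 2.53 − 1.79 + 0.95 × 2.07 − 1.19 × 1.86 = 0.4931
p = 0.4931 / 1.95 = 0.25

0.25%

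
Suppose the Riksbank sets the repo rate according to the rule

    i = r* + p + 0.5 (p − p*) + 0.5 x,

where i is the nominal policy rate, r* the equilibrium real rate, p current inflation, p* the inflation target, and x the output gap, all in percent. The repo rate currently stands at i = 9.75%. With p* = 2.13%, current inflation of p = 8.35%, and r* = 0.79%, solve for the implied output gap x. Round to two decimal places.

-5.00%

0.5 x = 9.75 − 0.79 − 8.35 − 0.5 × (8.35 − 2.13) = -2.5
x = -2.5 / 0.5 = -5.00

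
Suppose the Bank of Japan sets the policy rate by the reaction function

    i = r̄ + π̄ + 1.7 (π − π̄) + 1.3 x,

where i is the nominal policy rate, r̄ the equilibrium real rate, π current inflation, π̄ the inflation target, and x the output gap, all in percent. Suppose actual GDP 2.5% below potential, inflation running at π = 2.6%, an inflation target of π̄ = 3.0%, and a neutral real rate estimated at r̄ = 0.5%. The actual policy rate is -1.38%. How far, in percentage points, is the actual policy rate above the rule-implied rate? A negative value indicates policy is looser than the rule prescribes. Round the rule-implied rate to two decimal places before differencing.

Output 2.5% below potential → x = -2.5.
i = 0.5 + 3.0 + 1.7 × (2.6 − 3.0) + 1.3 × (-2.5)
   = 0.5 + 3 − 0.68 − 3.25 = -0.43
Deviation = -1.38 − (-0.43) = -0.95 pp.

-0.95 pp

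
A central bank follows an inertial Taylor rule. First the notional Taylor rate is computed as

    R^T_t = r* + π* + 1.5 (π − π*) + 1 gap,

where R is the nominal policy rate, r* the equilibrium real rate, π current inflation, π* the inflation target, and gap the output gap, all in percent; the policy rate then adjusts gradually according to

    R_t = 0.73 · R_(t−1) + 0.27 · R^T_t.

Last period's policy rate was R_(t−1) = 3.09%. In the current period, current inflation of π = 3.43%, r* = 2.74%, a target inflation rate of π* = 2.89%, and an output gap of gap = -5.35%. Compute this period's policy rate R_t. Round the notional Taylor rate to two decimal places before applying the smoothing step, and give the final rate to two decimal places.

R^T_t = 2.74 + 2.89 + 1.5 × (3.43 − 2.89) + 1 × (-5.35)
   = 2.74 + 2.89 + 0.81 − 5.35 = 1.09
R_t = 0.73 × 3.09 + 0.27 × 1.09 = 2.2557 + 0.2943 = 2.55

2.55%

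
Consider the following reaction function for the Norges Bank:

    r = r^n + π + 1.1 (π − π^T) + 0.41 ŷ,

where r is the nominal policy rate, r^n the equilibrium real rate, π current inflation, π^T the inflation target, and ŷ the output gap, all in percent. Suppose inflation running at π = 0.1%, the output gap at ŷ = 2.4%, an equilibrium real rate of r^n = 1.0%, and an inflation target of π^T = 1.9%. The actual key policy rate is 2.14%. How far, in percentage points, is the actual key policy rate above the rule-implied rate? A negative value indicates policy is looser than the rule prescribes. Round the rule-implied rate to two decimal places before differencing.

r = 1.0 + 0.1 + 1.1 × (0.1 − 1.9) + 0.41 × 2.4
   = 1.0 + 0.1 − 1.98 + 0.984 = 0.10
Deviation = 2.14 − 0.10 = 2.04 pp.

2.04 pp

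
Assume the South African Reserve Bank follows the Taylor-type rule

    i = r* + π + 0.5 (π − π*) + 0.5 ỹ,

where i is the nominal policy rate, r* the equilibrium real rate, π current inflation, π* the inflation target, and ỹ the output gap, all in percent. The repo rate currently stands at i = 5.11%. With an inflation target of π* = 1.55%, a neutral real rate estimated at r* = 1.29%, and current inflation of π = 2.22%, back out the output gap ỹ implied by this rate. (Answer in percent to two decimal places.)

2.53%

0.5 ỹ = 5.11 − 1.29 − 2.22 − 0.5 × (2.22 − 1.55) = 1.265
ỹ = 1.265 / 0.5 = 2.53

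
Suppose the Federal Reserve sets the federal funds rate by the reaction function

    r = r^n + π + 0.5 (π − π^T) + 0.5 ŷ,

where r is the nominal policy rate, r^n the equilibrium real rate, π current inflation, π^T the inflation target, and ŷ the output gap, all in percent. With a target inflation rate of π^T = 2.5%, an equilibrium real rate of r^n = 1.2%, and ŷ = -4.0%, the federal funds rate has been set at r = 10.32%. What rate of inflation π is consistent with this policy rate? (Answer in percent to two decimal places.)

8.25%

Collecting π: r = r^n + (1 + 0.5) π − 0.5 π^T + 0.5 ŷ
1.5 π = 10.32 − 1.2 + 0.5 × 2.5 − 0.5 × (-4.0) = 12.37
π = 12.37 / 1.5 = 8.25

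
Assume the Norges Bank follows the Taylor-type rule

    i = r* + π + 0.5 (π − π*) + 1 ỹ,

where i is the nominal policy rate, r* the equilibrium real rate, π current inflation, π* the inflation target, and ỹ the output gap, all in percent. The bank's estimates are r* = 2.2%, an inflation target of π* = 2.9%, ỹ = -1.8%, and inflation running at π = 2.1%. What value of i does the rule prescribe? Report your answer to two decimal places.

i = 2.2 + 2.1 + 0.5 × (2.1 − 2.9) + 1 × (-1.8)
   = 2.2 + 2.1 − 0.4 − 1.8 = 2.10

2.10%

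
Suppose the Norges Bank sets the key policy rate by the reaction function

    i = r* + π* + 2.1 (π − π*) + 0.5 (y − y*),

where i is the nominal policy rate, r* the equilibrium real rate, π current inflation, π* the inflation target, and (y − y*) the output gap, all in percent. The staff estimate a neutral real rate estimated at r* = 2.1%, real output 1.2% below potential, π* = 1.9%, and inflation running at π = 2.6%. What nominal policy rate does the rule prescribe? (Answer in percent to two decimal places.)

Output 1.2% below potential → (y − y*) = -1.2.
i = 2.1 + 1.9 + 2.1 × (2.6 − 1.9) + 0.5 × (-1.2)
   = 2.1 + 1.9 + 1.47 − 0.6 = 4.87

4.87%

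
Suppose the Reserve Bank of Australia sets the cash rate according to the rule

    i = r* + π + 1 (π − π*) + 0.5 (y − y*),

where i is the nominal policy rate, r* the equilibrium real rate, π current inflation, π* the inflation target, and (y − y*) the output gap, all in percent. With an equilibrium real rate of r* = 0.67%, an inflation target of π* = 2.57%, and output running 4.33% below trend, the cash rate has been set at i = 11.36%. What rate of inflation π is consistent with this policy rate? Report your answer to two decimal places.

Output 4.33% below potential → (y − y*) = -4.33.
Collecting π: i = r* + (1 + 1) π − 1 π* + 0.5 (y − y*)
2 π = 11.36 − 0.67 + 1 × 2.57 − 0.5 × (-4.33) = 15.425
π = 15.425 / 2 = 7.71

7.71%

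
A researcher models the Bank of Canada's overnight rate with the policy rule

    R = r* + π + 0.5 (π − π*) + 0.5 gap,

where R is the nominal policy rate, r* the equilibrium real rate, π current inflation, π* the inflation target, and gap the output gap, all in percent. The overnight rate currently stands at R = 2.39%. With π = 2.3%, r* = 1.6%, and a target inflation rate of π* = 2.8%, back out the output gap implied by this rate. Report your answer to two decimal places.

-2.52%

0.5 gap = 2.39 − 1.6 − 2.3 − 0.5 × (2.3 − 2.8) = -1.26
gap = -1.26 / 0.5 = -2.52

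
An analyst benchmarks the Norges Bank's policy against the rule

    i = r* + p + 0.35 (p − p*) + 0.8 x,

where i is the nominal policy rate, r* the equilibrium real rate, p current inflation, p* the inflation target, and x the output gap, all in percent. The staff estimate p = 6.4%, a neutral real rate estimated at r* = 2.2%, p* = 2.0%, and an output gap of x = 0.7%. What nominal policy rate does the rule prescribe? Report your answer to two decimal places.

10.70%

i = 2.2 + 6.4 + 0.35 × (6.4 − 2.0) + 0.8 × 0.7
   = 2.2 + 6.4 + 1.54 + 0.56 = 10.70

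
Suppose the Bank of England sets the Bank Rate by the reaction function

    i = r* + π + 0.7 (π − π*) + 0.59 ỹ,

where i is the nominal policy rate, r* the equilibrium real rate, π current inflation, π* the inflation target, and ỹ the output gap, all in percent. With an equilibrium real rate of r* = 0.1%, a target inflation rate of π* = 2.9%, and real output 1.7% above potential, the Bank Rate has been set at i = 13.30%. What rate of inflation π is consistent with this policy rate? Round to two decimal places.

8.37%

Output 1.7% above potential → ỹ = 1.7.
Collecting π: i = r* + (1 + 0.7) π − 0.7 π* + 0.59 ỹ
1.7 π = 13.30 − 0.1 + 0.7 × 2.9 − 0.59 × 1.7 = 14.227
π = 14.227 / 1.7 = 8.37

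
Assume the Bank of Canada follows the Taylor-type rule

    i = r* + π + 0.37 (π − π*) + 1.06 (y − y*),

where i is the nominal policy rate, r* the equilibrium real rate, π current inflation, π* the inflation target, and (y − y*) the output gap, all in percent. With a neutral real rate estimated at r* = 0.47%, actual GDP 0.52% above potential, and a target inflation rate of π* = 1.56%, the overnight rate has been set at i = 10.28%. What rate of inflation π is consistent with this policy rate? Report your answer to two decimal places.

7.18%

Output 0.52% above potential → (y − y*) = 0.52.
Collecting π: i = r* + (1 + 0.37) π − 0.37 π* + 1.06 (y − y*)
1.37 π = 10.28 − 0.47 + 0.37 × 1.56 − 1.06 × 0.52 = 9.836
π = 9.836 / 1.37 = 7.18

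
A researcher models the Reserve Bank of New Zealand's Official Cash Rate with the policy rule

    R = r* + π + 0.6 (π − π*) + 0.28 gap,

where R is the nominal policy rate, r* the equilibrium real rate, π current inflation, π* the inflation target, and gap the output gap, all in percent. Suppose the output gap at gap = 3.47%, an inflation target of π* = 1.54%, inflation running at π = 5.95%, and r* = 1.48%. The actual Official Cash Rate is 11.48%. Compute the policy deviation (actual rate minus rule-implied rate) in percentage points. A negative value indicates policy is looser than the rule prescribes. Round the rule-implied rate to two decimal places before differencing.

R = 1.48 + 5.95 + 0.6 × (5.95 − 1.54) + 0.28 × 3.47
   = 1.48 + 5.95 + 2.646 + 0.9716 = 11.05
Deviation = 11.48 − 11.05 = 0.43 pp.

0.43 pp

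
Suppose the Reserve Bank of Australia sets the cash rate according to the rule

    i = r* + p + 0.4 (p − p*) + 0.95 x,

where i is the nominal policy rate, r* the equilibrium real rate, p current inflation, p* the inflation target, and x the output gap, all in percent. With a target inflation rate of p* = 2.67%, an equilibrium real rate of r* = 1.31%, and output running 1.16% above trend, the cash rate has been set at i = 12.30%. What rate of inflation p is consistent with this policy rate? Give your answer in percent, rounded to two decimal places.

7.83%

Output 1.16% above potential → x = 1.16.
Collecting p: i = r* + (1 + 0.4) p − 0.4 p* + 0.95 x
1.4 p = 12.30 − 1.31 + 0.4 × 2.67 − 0.95 × 1.16 = 10.956
p = 10.956 / 1.4 = 7.83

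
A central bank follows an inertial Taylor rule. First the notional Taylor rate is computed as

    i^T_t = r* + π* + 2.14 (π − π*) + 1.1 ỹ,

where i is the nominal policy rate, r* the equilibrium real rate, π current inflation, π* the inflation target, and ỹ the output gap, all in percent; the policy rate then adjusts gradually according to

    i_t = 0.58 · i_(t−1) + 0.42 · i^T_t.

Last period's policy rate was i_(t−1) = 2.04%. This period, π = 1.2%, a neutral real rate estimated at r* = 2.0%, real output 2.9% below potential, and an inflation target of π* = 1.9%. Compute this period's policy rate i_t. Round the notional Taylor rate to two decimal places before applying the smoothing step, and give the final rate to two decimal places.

0.85%

Output 2.9% below potential → ỹ = -2.9.
i^T_t = 2.0 + 1.9 + 2.14 × (1.2 − 1.9) + 1.1 × (-2.9)
   = 2.0 + 1.9 − 1.498 − 3.19 = -0.79
i_t = 0.58 × 2.04 + 0.42 × (-0.79) = 1.1832 − 0.3318 = 0.85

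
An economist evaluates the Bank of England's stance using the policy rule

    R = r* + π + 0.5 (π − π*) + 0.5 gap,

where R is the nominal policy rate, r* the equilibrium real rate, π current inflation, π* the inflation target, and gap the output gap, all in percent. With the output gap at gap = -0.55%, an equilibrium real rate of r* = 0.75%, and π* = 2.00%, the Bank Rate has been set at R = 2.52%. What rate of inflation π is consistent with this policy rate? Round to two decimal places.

2.03%

Collecting π: R = r* + (1 + 0.5) π − 0.5 π* + 0.5 gap
1.5 π = 2.52 − 0.75 + 0.5 × 2.00 − 0.5 × (-0.55) = 3.045
π = 3.045 / 1.5 = 2.03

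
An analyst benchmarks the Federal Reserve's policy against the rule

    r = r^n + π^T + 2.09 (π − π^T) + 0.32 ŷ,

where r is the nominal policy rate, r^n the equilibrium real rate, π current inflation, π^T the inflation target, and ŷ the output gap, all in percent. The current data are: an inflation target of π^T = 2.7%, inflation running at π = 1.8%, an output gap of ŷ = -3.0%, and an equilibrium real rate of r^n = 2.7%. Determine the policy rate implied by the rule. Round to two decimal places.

2.56%

r = 2.7 + 2.7 + 2.09 × (1.8 − 2.7) + 0.32 × (-3.0)
   = 2.7 + 2.7 − 1.881 − 0.96 = 2.56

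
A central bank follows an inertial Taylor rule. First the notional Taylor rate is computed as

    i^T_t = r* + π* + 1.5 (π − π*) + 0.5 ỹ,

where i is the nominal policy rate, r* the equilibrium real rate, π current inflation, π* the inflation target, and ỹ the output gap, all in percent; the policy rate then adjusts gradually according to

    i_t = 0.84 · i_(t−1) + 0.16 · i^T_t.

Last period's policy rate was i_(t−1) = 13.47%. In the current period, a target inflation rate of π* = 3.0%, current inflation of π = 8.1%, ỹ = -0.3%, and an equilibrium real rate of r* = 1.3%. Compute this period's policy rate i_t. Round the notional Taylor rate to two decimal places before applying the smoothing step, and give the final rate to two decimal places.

i^T_t = 1.3 + 3.0 + 1.5 × (8.1 − 3.0) + 0.5 × (-0.3)
   = 1.3 + 3 + 7.65 − 0.15 = 11.80
i_t = 0.84 × 13.47 + 0.16 × 11.80 = 11.3148 + 1.888 = 13.20

13.20%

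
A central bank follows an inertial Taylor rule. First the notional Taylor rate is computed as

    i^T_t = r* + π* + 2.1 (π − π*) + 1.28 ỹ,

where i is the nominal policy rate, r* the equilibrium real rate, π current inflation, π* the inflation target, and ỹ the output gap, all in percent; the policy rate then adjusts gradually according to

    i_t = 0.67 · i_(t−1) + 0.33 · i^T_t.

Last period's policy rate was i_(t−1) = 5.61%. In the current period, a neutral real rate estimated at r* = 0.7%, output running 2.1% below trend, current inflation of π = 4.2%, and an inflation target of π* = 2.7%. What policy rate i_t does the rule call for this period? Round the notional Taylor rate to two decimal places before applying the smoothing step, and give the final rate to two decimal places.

5.03%

Output 2.1% below potential → ỹ = -2.1.
i^T_t = 0.7 + 2.7 + 2.1 × (4.2 − 2.7) + 1.28 × (-2.1)
   = 0.7 + 2.7 + 3.15 − 2.688 = 3.86
i_t = 0.67 × 5.61 + 0.33 × 3.86 = 3.7587 + 1.2738 = 5.03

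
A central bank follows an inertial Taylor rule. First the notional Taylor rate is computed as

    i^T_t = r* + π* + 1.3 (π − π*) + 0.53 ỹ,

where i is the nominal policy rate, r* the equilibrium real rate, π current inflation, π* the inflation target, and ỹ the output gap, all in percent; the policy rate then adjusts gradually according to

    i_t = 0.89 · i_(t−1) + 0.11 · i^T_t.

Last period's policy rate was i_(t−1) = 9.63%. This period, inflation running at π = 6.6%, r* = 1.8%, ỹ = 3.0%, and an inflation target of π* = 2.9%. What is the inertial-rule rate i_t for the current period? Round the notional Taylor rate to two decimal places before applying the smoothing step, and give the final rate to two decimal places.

i^T_t = 1.8 + 2.9 + 1.3 × (6.6 − 2.9) + 0.53 × 3.0
   = 1.8 + 2.9 + 4.81 + 1.59 = 11.10
i_t = 0.89 × 9.63 + 0.11 × 11.10 = 8.5707 + 1.221 = 9.79

9.79%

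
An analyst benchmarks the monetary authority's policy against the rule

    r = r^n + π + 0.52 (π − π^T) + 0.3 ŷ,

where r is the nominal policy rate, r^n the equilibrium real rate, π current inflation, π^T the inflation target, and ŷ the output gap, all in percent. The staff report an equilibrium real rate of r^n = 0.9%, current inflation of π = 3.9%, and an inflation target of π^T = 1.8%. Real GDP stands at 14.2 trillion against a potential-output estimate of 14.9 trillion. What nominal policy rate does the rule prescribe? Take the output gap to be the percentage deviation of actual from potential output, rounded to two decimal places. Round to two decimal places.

Output gap = 100 × (14.2 − 14.9) / 14.9 = -4.70%.
r = 0.90 + 3.90 + 0.52 × (3.90 − 1.80) + 0.3 × (-4.70)
   = 0.90 + 3.9 + 1.092 − 1.41 = 4.48

4.48%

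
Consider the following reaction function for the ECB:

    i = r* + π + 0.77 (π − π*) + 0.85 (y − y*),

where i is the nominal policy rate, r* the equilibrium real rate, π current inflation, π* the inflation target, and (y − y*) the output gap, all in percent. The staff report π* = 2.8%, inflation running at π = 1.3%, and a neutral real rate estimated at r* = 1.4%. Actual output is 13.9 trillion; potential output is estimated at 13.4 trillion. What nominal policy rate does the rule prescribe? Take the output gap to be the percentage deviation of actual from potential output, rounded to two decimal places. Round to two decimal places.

4.72%

Output gap = 100 × (13.9 − 13.4) / 13.4 = 3.73%.
i = 1.40 + 1.30 + 0.77 × (1.30 − 2.80) + 0.85 × 3.73
   = 1.40 + 1.3 − 1.155 + 3.1705 = 4.72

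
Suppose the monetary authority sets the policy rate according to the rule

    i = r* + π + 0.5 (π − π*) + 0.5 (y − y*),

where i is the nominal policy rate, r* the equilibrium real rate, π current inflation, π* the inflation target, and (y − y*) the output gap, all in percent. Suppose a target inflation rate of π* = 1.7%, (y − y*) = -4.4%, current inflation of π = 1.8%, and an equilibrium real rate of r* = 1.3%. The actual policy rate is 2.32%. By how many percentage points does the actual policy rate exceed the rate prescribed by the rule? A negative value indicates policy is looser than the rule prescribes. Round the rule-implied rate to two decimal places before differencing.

1.37 pp

i = 1.3 + 1.8 + 0.5 × (1.8 − 1.7) + 0.5 × (-4.4)
   = 1.3 + 1.8 + 0.05 − 2.2 = 0.95
Deviation = 2.32 − 0.95 = 1.37 pp.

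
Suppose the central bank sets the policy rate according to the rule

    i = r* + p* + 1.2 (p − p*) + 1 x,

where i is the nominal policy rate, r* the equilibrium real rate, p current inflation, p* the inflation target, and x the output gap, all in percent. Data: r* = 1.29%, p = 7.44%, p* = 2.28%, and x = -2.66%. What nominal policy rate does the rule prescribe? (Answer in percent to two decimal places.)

i = 1.29 + 2.28 + 1.2 × (7.44 − 2.28) + 1 × (-2.66)
   = 1.29 + 2.28 + 6.192 − 2.66 = 7.10

7.10%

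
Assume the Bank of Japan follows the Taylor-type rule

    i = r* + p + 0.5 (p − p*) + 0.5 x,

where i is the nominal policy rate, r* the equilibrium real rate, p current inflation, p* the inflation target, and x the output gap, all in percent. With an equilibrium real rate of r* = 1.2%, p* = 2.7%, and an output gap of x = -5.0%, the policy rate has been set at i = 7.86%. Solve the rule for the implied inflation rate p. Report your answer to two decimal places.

Collecting p: i = r* + (1 + 0.5) p − 0.5 p* + 0.5 x
1.5 p = 7.86 − 1.2 + 0.5 × 2.7 − 0.5 × (-5.0) = 10.51
p = 10.51 / 1.5 = 7.01

7.01%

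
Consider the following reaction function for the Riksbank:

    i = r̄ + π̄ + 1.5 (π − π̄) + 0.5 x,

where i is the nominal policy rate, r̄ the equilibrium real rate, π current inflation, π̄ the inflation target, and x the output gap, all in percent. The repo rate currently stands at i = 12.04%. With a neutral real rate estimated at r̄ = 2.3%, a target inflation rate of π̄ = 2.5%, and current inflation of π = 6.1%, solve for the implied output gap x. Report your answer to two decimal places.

3.68%

0.5 x = 12.04 − 2.3 − 2.5 − 1.5 × (6.1 − 2.5) = 1.84
x = 1.84 / 0.5 = 3.68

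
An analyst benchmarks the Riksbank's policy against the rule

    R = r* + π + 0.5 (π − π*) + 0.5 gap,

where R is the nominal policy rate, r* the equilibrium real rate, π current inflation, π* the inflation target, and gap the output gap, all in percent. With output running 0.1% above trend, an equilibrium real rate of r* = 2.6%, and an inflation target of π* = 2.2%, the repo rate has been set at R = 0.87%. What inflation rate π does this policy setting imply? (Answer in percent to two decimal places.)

Output 0.1% above potential → gap = 0.1.
Collecting π: R = r* + (1 + 0.5) π − 0.5 π* + 0.5 gap
1.5 π = 0.87 − 2.6 + 0.5 × 2.2 − 0.5 × 0.1 = -0.68
π = -0.68 / 1.5 = -0.45

-0.45%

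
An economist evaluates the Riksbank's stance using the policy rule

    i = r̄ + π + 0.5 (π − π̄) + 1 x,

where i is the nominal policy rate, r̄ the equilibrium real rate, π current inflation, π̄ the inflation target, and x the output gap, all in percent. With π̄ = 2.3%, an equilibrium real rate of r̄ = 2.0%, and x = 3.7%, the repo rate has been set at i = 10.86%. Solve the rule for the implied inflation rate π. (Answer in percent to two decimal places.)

4.21%

Collecting π: i = r̄ + (1 + 0.5) π − 0.5 π̄ + 1 x
1.5 π = 10.86 − 2.0 + 0.5 × 2.3 − 1 × 3.7 = 6.31
π = 6.31 / 1.5 = 4.21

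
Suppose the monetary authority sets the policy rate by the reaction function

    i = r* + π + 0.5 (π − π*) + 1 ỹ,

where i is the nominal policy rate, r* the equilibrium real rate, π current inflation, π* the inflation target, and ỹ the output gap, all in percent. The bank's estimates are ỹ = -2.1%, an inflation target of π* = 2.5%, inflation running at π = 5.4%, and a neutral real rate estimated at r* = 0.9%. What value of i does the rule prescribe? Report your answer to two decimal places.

i = 0.9 + 5.4 + 0.5 × (5.4 − 2.5) + 1 × (-2.1)
   = 0.9 + 5.4 + 1.45 − 2.1 = 5.65

5.65%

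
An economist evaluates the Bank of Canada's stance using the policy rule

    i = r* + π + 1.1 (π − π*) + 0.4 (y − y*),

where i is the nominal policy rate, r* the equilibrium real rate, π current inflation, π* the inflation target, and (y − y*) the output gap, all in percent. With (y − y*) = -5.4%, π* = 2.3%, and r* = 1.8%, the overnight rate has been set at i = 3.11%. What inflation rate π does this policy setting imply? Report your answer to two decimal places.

Collecting π: i = r* + (1 + 1.1) π − 1.1 π* + 0.4 (y − y*)
2.1 π = 3.11 − 1.8 + 1.1 × 2.3 − 0.4 × (-5.4) = 6
π = 6 / 2.1 = 2.86

2.86%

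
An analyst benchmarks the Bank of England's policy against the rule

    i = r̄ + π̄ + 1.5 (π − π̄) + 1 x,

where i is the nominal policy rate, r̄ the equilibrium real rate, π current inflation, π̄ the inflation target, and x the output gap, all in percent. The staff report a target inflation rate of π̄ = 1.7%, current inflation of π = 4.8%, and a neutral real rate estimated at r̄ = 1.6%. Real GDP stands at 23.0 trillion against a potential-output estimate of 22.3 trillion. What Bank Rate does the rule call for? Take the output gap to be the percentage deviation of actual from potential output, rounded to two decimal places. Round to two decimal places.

11.09%

Output gap = 100 × (23.0 − 22.3) / 22.3 = 3.14%.
i = 1.60 + 1.70 + 1.5 × (4.80 − 1.70) + 1 × 3.14
   = 1.60 + 1.7 + 4.65 + 3.14 = 11.09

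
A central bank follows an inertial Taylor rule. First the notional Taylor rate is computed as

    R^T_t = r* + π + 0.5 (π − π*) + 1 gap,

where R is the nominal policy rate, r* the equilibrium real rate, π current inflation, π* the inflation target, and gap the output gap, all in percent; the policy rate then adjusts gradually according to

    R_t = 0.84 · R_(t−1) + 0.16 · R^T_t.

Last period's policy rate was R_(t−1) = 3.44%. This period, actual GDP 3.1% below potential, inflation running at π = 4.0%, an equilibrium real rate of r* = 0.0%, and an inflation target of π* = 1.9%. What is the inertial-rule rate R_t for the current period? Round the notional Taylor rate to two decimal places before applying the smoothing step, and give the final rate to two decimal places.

Output 3.1% below potential → gap = -3.1.
R^T_t = 0.0 + 4.0 + 0.5 × (4.0 − 1.9) + 1 × (-3.1)
   = 0.0 + 4 + 1.05 − 3.1 = 1.95
R_t = 0.84 × 3.44 + 0.16 × 1.95 = 2.8896 + 0.312 = 3.20

3.20%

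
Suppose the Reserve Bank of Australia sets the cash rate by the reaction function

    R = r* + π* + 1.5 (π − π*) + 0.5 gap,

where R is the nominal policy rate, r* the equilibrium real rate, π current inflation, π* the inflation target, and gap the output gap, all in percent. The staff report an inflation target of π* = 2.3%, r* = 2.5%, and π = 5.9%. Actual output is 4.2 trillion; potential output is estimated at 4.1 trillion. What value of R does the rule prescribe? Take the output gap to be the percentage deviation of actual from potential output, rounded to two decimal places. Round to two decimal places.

Output gap = 100 × (4.2 − 4.1) / 4.1 = 2.44%.
R = 2.50 + 2.30 + 1.5 × (5.90 − 2.30) + 0.5 × 2.44
   = 2.50 + 2.3 + 5.4 + 1.22 = 11.42

11.42%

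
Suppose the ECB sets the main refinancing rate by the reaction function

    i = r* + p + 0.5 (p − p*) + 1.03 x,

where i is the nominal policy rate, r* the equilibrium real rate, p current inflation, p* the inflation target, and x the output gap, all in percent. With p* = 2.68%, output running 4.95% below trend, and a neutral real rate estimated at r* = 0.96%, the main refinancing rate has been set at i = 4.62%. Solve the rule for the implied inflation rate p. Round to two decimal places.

Output 4.95% below potential → x = -4.95.
Collecting p: i = r* + (1 + 0.5) p − 0.5 p* + 1.03 x
1.5 p = 4.62 − 0.96 + 0.5 × 2.68 − 1.03 × (-4.95) = 10.0985
p = 10.0985 / 1.5 = 6.73

6.73%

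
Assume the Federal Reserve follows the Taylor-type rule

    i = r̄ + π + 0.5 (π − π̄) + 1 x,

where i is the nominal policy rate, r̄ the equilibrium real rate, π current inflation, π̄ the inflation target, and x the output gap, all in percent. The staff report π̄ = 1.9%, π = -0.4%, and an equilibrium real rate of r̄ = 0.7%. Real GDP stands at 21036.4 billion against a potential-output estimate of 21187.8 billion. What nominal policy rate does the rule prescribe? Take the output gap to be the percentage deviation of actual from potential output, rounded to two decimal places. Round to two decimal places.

Output gap = 100 × (21036.4 − 21187.8) / 21187.8 = -0.71%.
i = 0.70 + (-0.40) + 0.5 × (-0.40 − 1.90) + 1 × (-0.71)
   = 0.70 − 0.4 − 1.15 − 0.71 = -1.56

-1.56%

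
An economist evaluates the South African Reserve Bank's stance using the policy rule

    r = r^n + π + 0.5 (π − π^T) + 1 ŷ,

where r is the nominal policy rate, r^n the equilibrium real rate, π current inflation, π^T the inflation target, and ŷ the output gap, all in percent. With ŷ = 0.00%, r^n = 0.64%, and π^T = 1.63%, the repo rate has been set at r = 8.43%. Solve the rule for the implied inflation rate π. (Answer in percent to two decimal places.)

Collecting π: r = r^n + (1 + 0.5) π − 0.5 π^T + 1 ŷ
1.5 π = 8.43 − 0.64 + 0.5 × 1.63 − 1 × 0.00 = 8.605
π = 8.605 / 1.5 = 5.74

5.74%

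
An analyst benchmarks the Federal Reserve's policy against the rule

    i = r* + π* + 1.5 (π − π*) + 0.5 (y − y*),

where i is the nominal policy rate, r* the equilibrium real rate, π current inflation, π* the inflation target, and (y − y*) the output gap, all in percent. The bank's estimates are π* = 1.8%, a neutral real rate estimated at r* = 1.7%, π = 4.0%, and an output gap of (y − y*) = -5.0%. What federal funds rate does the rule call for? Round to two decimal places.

4.30%

i = 1.7 + 1.8 + 1.5 × (4.0 − 1.8) + 0.5 × (-5.0)
   = 1.7 + 1.8 + 3.3 − 2.5 = 4.30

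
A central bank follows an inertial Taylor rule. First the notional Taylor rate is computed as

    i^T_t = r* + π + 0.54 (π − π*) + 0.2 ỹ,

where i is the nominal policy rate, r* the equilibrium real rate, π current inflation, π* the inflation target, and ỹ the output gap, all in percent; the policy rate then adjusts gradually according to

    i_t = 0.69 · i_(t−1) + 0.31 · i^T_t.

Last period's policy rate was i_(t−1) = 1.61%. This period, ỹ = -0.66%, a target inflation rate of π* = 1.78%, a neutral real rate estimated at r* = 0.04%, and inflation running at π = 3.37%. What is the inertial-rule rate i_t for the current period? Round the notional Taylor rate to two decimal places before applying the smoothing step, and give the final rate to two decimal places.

i^T_t = 0.04 + 3.37 + 0.54 × (3.37 − 1.78) + 0.2 × (-0.66)
   = 0.04 + 3.37 + 0.8586 − 0.132 = 4.14
i_t = 0.69 × 1.61 + 0.31 × 4.14 = 1.1109 + 1.2834 = 2.39

2.39%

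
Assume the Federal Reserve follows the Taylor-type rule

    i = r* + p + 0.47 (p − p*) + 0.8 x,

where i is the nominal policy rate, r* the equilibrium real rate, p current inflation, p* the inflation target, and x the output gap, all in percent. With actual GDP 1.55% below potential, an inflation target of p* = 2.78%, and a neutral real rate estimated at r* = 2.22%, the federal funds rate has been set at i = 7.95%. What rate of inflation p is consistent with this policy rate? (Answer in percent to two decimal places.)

Output 1.55% below potential → x = -1.55.
Collecting p: i = r* + (1 + 0.47) p − 0.47 p* + 0.8 x
1.47 p = 7.95 − 2.22 + 0.47 × 2.78 − 0.8 × (-1.55) = 8.2766
p = 8.2766 / 1.47 = 5.63

5.63%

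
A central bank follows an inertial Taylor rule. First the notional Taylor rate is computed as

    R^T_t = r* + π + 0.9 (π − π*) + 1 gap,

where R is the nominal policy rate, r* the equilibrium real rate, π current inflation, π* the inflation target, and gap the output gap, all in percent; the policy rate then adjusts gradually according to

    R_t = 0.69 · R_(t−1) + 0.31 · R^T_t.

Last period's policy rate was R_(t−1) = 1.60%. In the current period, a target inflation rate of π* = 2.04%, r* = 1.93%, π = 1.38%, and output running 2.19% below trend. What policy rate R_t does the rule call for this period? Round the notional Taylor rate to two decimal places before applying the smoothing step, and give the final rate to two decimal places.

1.27%

Output 2.19% below potential → gap = -2.19.
R^T_t = 1.93 + 1.38 + 0.9 × (1.38 − 2.04) + 1 × (-2.19)
   = 1.93 + 1.38 − 0.594 − 2.19 = 0.53
R_t = 0.69 × 1.60 + 0.31 × 0.53 = 1.104 + 0.1643 = 1.27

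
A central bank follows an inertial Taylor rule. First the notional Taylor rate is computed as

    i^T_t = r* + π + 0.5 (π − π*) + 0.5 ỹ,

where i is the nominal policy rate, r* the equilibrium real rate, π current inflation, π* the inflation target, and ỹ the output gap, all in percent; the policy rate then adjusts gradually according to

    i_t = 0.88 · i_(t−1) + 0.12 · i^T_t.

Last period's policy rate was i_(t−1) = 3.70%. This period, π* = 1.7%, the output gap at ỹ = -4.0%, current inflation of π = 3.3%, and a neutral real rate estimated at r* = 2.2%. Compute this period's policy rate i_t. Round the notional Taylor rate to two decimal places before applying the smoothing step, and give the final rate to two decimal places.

i^T_t = 2.2 + 3.3 + 0.5 × (3.3 − 1.7) + 0.5 × (-4.0)
   = 2.2 + 3.3 + 0.8 − 2 = 4.30
i_t = 0.88 × 3.70 + 0.12 × 4.30 = 3.256 + 0.516 = 3.77

3.77%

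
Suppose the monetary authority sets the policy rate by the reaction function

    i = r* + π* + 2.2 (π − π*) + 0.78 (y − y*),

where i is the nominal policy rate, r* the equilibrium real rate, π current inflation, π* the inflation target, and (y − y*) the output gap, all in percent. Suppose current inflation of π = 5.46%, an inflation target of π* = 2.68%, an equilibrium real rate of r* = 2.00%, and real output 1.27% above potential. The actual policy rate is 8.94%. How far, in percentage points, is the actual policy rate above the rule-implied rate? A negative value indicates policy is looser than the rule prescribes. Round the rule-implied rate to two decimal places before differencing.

-2.85 pp

Output 1.27% above potential → (y − y*) = 1.27.
i = 2.00 + 2.68 + 2.2 × (5.46 − 2.68) + 0.78 × 1.27
   = 2.00 + 2.68 + 6.116 + 0.9906 = 11.79
Deviation = 8.94 − 11.79 = -2.85 pp.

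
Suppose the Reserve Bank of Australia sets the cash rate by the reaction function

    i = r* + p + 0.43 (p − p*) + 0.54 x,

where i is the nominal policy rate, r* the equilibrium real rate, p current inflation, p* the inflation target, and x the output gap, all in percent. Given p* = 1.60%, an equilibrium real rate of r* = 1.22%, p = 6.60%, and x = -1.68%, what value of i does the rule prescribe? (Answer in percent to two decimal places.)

i = 1.22 + 6.60 + 0.43 × (6.60 − 1.60) + 0.54 × (-1.68)
   = 1.22 + 6.6 + 2.15 − 0.9072 = 9.06

9.06%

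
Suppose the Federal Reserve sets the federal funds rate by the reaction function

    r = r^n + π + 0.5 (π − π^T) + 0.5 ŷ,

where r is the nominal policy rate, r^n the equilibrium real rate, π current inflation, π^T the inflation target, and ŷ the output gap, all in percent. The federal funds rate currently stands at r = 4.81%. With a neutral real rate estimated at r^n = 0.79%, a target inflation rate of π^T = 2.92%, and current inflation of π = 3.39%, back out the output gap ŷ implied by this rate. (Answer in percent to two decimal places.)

0.5 ŷ = 4.81 − 0.79 − 3.39 − 0.5 × (3.39 − 2.92) = 0.395
ŷ = 0.395 / 0.5 = 0.79

0.79%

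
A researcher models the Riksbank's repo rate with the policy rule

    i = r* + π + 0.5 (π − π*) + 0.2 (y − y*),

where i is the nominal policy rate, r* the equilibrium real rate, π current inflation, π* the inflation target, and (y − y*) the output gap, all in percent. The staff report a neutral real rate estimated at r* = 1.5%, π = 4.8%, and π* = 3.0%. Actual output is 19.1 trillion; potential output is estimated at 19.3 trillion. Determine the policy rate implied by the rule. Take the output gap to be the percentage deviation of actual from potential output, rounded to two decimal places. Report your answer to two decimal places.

6.99%

Output gap = 100 × (19.1 − 19.3) / 19.3 = -1.04%.
i = 1.50 + 4.80 + 0.5 × (4.80 − 3.00) + 0.2 × (-1.04)
   = 1.50 + 4.8 + 0.9 − 0.208 = 6.99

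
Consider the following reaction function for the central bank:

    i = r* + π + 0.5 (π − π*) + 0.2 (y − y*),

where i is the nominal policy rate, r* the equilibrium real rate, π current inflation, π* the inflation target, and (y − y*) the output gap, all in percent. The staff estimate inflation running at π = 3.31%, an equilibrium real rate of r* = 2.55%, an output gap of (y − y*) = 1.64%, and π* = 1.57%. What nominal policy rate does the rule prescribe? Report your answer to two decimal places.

i = 2.55 + 3.31 + 0.5 × (3.31 − 1.57) + 0.2 × 1.64
   = 2.55 + 3.31 + 0.87 + 0.328 = 7.06

7.06%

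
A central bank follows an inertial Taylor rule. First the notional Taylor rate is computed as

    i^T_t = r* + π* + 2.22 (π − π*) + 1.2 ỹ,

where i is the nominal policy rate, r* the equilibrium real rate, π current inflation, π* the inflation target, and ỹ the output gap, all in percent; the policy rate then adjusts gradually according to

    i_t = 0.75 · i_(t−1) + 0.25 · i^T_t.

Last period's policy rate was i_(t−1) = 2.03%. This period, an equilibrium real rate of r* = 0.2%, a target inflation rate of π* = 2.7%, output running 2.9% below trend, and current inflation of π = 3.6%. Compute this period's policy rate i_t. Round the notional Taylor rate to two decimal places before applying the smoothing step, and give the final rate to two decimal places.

Output 2.9% below potential → ỹ = -2.9.
i^T_t = 0.2 + 2.7 + 2.22 × (3.6 − 2.7) + 1.2 × (-2.9)
   = 0.2 + 2.7 + 1.998 − 3.48 = 1.42
i_t = 0.75 × 2.03 + 0.25 × 1.42 = 1.5225 + 0.355 = 1.88

1.88%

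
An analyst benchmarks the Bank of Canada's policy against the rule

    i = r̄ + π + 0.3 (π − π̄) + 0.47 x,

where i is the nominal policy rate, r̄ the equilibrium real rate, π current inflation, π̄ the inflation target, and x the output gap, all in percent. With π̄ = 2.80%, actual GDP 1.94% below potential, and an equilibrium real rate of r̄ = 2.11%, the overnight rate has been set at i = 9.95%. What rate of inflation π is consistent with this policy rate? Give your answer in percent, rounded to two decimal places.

7.38%

Output 1.94% below potential → x = -1.94.
Collecting π: i = r̄ + (1 + 0.3) π − 0.3 π̄ + 0.47 x
1.3 π = 9.95 − 2.11 + 0.3 × 2.80 − 0.47 × (-1.94) = 9.5918
π = 9.5918 / 1.3 = 7.38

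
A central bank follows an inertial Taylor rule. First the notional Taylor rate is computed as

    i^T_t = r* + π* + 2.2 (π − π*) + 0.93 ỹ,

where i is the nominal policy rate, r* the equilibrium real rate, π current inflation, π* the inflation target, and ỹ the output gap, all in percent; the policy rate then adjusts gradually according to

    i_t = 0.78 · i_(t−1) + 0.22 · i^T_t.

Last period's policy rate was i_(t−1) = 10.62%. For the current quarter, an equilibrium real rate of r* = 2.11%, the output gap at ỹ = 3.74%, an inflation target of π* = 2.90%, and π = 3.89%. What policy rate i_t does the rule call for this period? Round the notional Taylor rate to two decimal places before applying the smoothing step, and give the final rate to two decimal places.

i^T_t = 2.11 + 2.90 + 2.2 × (3.89 − 2.90) + 0.93 × 3.74
   = 2.11 + 2.9 + 2.178 + 3.4782 = 10.67
i_t = 0.78 × 10.62 + 0.22 × 10.67 = 8.2836 + 2.3474 = 10.63

10.63%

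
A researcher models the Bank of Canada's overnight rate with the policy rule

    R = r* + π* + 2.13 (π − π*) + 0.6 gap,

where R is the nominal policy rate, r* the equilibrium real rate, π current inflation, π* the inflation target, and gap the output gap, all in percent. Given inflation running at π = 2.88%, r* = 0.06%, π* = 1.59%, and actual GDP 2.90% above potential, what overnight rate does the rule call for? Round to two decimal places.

6.14%

Output 2.90% above potential → gap = 2.90.
R = 0.06 + 1.59 + 2.13 × (2.88 − 1.59) + 0.6 × 2.90
   = 0.06 + 1.59 + 2.7477 + 1.74 = 6.14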